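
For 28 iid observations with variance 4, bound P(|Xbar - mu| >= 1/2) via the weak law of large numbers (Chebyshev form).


Var(Xbar) = Var(X)/n = 4/28
Chebyshev: P(|Xbar-mu| >= 1/2) <= Var(Xbar)/(1/2)^2 = (1/7)/(1/4) = 4/7

4/7


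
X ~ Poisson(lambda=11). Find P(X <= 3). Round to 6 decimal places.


P(X<=3) = e^(-11)*11^0/0! + e^(-11)*11^1/1! + e^(-11)*11^2/2! + e^(-11)*11^3/3!
≈ 0.0000167017 + 0.0001837187 + 0.0010104529 + 0.0037049940
= 0.0049158673
≈ 0.004916

0.004916


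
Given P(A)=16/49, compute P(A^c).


P(A') = 1 - P(A) = 1 - 16/49 = 33/49

33/49


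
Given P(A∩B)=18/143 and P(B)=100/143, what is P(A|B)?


P(A|B) = P(A∩B)/P(B) = (18/143)/(100/143) = 18/100 = 9/50

9/50


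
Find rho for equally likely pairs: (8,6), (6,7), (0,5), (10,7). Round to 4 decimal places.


Cov(X,Y) = 2.5000, Var(X) = 14.0000, Var(Y) = 0.6875
rho = Cov/(sqrt(VarX)*sqrt(VarY)) = 0.8058

0.8058


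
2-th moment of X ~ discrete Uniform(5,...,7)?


E[X^2] = (1/3) * sum(x^2 for x=5..7)
= 110/3

110/3


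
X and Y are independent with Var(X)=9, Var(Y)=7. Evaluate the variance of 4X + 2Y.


Independence => Cov(X,Y)=0
Var(4X + 2Y) = 4^2*Var(X) + 2^2*Var(Y)
= 16*9 + 4*7 = 172

172


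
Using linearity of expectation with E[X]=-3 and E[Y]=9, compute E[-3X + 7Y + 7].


E[-3X + 7Y + 7] = -3*E[X] + 7*E[Y] + 7
= (-3)*(-3) + (7)*(9) + (7)
= 9 + 63 + 7 = 79

79


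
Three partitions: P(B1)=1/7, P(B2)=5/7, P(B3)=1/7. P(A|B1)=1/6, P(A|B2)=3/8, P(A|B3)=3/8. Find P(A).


P(A) = P(A|B1)P(B1) + P(A|B2)P(B2) + P(A|B3)P(B3)
= 1/6*1/7 + 3/8*5/7 + 3/8*1/7
= 1/42 + 15/56 + 3/56 = 29/84

29/84


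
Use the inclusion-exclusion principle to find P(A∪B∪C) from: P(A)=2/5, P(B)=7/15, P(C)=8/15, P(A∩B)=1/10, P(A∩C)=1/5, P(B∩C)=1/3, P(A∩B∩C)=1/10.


P(A∪B∪C) = P(A)+P(B)+P(C) - P(AB)-P(AC)-P(BC) + P(ABC)
= 2/5+7/15+8/15 - 1/10-1/5-1/3 + 1/10
= 13/15

13/15


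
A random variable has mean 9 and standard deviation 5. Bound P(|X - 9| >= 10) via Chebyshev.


k = 10/5 = 2
Chebyshev: P(|X-mu| >= k*sigma) <= 1/k^2 = 1/2^2 = 1/4

1/4


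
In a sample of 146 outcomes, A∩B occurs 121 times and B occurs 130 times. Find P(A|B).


P(A|B) = P(A∩B)/P(B) = (121/146)/(130/146) = 121/130

121/130


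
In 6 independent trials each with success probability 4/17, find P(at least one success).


P(at least one) = 1 - P(none)
P(none) = (1 - 4/17)^6 = (13/17)^6 = 4826809/24137569
P(at least one) = 1 - 4826809/24137569 = 19310760/24137569

19310760/24137569


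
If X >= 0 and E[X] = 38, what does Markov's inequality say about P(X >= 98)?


Markov: P(X >= a) <= E[X]/a
P(X >= 98) <= 38/98 = 19/49

19/49


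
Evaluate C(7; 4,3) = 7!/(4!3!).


7! = 5040
Denominator: 4!=24 * 3!=6
Coefficient = 5040 / 144 = 35

35


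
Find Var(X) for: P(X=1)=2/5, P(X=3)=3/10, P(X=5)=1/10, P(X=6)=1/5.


E[X] = 3, E[X^2] = 64/5
Var(X) = E[X^2] - (E[X])^2 = 64/5 - (3)^2 = 19/5

19/5


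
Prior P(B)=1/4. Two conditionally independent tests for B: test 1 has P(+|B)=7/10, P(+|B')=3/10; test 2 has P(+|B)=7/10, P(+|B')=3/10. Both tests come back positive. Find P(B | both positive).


After test 1: P(+) = 7/10*1/4 + 3/10*3/4 = 2/5
P(B|+) = (7/40)/(2/5) = 7/16
After test 2 (use post1 as new prior): P(+) = 7/10*7/16 + 3/10*9/16 = 19/40
P(B|+,+) = (49/160)/(19/40) = 49/76

49/76


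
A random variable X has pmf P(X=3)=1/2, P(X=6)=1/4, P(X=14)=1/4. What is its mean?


E[X] = sum(x * P(x))
= 3*1/2 + 6*1/4 + 14*1/4
= 13/2

13/2


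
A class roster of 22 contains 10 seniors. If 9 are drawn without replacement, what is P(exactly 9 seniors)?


P(X=9) = C(10,9)*C(12,0) / C(22,9)
= 10*1 / 497420
= 10/497420 = 1/49742

1/49742


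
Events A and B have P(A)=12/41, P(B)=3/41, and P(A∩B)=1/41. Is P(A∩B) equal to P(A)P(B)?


P(A)*P(B) = 12/41*3/41 = 36/1681
P(A∩B) = 1/41 != 36/1681, so not independent

No, A and B are not independent


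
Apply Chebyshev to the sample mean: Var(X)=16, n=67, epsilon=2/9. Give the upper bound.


Var(Xbar) = Var(X)/n = 16/67
Chebyshev: P(|Xbar-mu| >= 2/9) <= Var(Xbar)/(2/9)^2 = (16/67)/(4/81) = 324/67
Bound exceeds 1, so trivial bound: 1

1


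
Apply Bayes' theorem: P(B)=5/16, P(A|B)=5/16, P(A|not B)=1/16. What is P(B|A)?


P(A) = P(A|B)P(B) + P(A|B')P(B') = 5/16*5/16 + 1/16*11/16 = 9/64
P(B|A) = P(A|B)P(B)/P(A) = (25/256)/(9/64) = 25/36

25/36


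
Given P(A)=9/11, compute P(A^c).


P(A') = 1 - P(A) = 1 - 9/11 = 2/11

2/11


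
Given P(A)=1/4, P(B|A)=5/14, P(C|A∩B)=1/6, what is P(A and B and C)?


P(A∩B∩C) = P(A) * P(B|A) * P(C|A∩B)
= 1/4 * 5/14 * 1/6
= 5/56 * 1/6 = 5/336

5/336


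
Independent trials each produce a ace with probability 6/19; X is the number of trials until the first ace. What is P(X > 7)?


P(X > 7) = P(first 7 trials all fail) = (1-p)^7 = (13/19)^7 = 62748517/893871739

62748517/893871739


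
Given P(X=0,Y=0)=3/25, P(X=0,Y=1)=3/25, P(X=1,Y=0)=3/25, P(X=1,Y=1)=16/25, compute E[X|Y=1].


P(Y=1) = 19/25
E[X|Y=1] = (0*3 + 1*16)/19 = 16/19

16/19


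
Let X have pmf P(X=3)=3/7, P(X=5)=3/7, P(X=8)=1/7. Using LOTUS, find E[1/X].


E[1/X] = sum(g(x)*P(x))
= 1/3*3/7 + 1/5*3/7 + 1/8*1/7
= 69/280

69/280


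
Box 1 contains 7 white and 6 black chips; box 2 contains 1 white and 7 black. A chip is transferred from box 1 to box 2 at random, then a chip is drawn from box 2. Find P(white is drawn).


P(transfer white) = 7/13; P(transfer black) = 6/13
If white transferred: Urn II has 2 white of 9, so P(white|white moved) = 2/9
If black transferred: Urn II has 1 white of 9, so P(white|black moved) = 1/9
By total probability: P(white) = 7/13*2/9 + 6/13*1/9 = 20/117

20/117


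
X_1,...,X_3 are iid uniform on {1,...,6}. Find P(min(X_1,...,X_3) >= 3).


P(min >= 3) = P(all X_i >= 3) = (P(X_1 >= 3))^3
= (4/6)^3 = (2/3)^3 = 8/27

8/27


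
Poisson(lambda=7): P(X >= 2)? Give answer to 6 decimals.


P(X>=2) = 1 - P(X<=1) = 1 - (e^(-7)*7^0/0! + e^(-7)*7^1/1!)
≈ 1 - (0.0009118820 + 0.0063831738)
= 1 - 0.0072950558 = 0.9927049442
≈ 0.992705

0.992705


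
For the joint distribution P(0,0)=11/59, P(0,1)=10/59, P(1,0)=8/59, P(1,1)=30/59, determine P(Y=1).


P(Y=1) = P(0,1)+P(1,1) = 10/59 + 30/59 = 40/59

40/59


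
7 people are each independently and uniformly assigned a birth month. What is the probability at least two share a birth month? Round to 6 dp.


P(all different) = prod((12-i)/12 for i=0..6) = 0.111400
P(at least one match) = 1 - 0.111400 = 0.888600

0.888600


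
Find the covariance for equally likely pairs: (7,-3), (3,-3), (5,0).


E[X]=5, E[Y]=-2, E[XY]=-10
Cov(X,Y) = E[XY] - E[X]E[Y] = -10 - 5*-2 = 0

0


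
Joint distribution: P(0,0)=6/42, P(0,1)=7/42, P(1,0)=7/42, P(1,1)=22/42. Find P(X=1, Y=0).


Read from table: P(X=1, Y=0) = 7/42 = 1/6

1/6


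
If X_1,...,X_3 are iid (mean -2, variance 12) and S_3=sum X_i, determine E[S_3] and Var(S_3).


E[S_n] = n*mu = 3*-2 = -6
Var(S_n) = n*sigma^2 = 3*12 = 36

E[S_3]=-6, Var(S_3)=36


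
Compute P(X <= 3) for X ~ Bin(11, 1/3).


P(X<=3) = P(X=0) + P(X=1) + P(X=2) + P(X=3)
= 2048/177147 + 11264/177147 + 28160/177147 + 14080/59049
= 27904/59049

27904/59049


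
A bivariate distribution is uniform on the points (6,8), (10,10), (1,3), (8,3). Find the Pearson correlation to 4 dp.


Cov(X,Y) = 6.2500, Var(X) = 11.1875, Var(Y) = 9.5000
rho = Cov/(sqrt(VarX)*sqrt(VarY)) = 0.6062

0.6062


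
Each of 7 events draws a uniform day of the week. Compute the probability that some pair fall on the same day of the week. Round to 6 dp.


P(all different) = prod((7-i)/7 for i=0..6) = 0.006120
P(at least one match) = 1 - 0.006120 = 0.993880

0.993880


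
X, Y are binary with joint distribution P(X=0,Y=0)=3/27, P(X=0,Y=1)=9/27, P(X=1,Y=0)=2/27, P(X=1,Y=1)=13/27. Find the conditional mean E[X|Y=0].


P(Y=0) = 5/27
E[X|Y=0] = (0*3 + 1*2)/5 = 2/5

2/5


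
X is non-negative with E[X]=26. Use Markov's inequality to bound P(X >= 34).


Markov: P(X >= a) <= E[X]/a
P(X >= 34) <= 26/34 = 13/17

13/17


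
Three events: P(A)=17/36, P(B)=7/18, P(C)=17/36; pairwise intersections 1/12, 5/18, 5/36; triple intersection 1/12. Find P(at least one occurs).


P(A∪B∪C) = P(A)+P(B)+P(C) - P(AB)-P(AC)-P(BC) + P(ABC)
= 17/36+7/18+17/36 - 1/12-5/18-5/36 + 1/12
= 11/12

11/12


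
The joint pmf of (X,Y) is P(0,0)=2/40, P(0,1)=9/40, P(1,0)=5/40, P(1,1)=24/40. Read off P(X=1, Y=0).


Read from table: P(X=1, Y=0) = 5/40 = 1/8

1/8


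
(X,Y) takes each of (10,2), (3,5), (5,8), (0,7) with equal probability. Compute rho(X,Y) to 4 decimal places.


Cov(X,Y) = -6.0000, Var(X) = 13.2500, Var(Y) = 5.2500
rho = Cov/(sqrt(VarX)*sqrt(VarY)) = -0.7194

-0.7194


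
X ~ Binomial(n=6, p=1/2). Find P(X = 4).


P(X=4) = C(6,4) * p^4 * (1-p)^2
= 15 * 1/16 * 1/4
= 15/64

15/64


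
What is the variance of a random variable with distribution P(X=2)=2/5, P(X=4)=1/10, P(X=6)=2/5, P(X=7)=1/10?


E[X] = 43/10, E[X^2] = 45/2
Var(X) = E[X^2] - (E[X])^2 = 45/2 - (43/10)^2 = 401/100

401/100


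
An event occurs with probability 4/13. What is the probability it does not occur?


P(A') = 1 - P(A) = 1 - 4/13 = 9/13

9/13


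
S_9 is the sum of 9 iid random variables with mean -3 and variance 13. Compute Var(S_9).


By independence, Var(S_n) = n*Var(X_1) = 9*13 = 117

117


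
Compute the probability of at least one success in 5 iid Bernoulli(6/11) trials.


P(at least one) = 1 - P(none)
P(none) = (1 - 6/11)^5 = (5/11)^5 = 3125/161051
P(at least one) = 1 - 3125/161051 = 157926/161051

157926/161051


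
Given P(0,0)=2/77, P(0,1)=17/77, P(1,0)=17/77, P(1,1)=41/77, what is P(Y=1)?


P(Y=1) = P(0,1)+P(1,1) = 17/77 + 41/77 = 58/77

58/77


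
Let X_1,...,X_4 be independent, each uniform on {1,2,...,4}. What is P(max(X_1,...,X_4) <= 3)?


P(max <= 3) = P(all X_i <= 3) = (P(X_1 <= 3))^4
= (3/4)^4 = 81/256

81/256


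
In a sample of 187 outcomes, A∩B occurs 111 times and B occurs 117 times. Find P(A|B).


P(A|B) = P(A∩B)/P(B) = (111/187)/(117/187) = 111/117 = 37/39

37/39


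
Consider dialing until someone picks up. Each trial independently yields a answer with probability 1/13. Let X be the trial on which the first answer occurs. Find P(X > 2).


P(X > 2) = P(first 2 trials all fail) = (1-p)^2 = (12/13)^2 = 144/169

144/169


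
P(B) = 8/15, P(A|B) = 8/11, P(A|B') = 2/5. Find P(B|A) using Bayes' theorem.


P(A) = P(A|B)P(B) + P(A|B')P(B') = 8/11*8/15 + 2/5*7/15 = 158/275
P(B|A) = P(A|B)P(B)/P(A) = (64/165)/(158/275) = 160/237

160/237


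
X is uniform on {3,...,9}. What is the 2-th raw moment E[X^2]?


E[X^2] = (1/7) * sum(x^2 for x=3..9)
= 280/7 = 40

40


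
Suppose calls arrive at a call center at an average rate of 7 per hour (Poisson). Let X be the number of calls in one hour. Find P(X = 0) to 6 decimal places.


P(X=0) = e^(-7) * 7^0 / 0!
≈ 0.0009118819656 * 1 / 1
≈ 0.000912

0.000912


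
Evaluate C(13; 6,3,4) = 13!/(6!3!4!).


13! = 6227020800
Denominator: 6!=720 * 3!=6 * 4!=24
Coefficient = 6227020800 / 103680 = 60060

60060


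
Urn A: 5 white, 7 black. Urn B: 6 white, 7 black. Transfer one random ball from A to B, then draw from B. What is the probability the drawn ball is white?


P(transfer white) = 5/12; P(transfer black) = 7/12
If white transferred: Urn II has 7 white of 14, so P(white|white moved) = 1/2
If black transferred: Urn II has 6 white of 14, so P(white|black moved) = 3/7
By total probability: P(white) = 5/12*1/2 + 7/12*3/7 = 11/24

11/24


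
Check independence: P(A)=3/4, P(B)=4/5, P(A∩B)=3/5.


P(A)*P(B) = 3/4*4/5 = 3/5
P(A∩B) = 3/5, which equals P(A)P(B), so independent

Yes, A and B are independent


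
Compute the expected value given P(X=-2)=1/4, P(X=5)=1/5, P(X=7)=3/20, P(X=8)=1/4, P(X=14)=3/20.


E[X] = sum(x * P(x))
= -2*1/4 + 5*1/5 + 7*3/20 + 8*1/4 + 14*3/20
= 113/20

113/20


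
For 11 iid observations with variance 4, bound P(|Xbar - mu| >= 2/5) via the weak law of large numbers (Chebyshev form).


Var(Xbar) = Var(X)/n = 4/11
Chebyshev: P(|Xbar-mu| >= 2/5) <= Var(Xbar)/(2/5)^2 = (4/11)/(4/25) = 25/11
Bound exceeds 1, so trivial bound: 1

1


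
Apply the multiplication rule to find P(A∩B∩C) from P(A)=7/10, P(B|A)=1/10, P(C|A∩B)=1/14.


P(A∩B∩C) = P(A) * P(B|A) * P(C|A∩B)
= 7/10 * 1/10 * 1/14
= 7/100 * 1/14 = 1/200

1/200


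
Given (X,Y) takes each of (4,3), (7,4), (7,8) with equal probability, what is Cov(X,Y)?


E[X]=6, E[Y]=5, E[XY]=32
Cov(X,Y) = E[XY] - E[X]E[Y] = 32 - 6*5 = 2

2


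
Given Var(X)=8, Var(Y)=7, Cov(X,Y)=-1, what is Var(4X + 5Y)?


Var(4X + 5Y) = 4^2*Var(X) + 5^2*Var(Y) + 2*4*5*Cov(X,Y)
= 16*8 + 25*7 + 40*(-1)
= 128 + 175 - 40 = 263

263


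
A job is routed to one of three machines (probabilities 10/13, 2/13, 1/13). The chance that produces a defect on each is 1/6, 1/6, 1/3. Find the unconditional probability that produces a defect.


P(A) = P(A|B1)P(B1) + P(A|B2)P(B2) + P(A|B3)P(B3)
= 1/6*10/13 + 1/6*2/13 + 1/3*1/13
= 5/39 + 1/39 + 1/39 = 7/39

7/39


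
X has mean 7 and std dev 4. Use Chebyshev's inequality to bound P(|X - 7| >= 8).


k = 8/4 = 2
Chebyshev: P(|X-mu| >= k*sigma) <= 1/k^2 = 1/2^2 = 1/4

1/4


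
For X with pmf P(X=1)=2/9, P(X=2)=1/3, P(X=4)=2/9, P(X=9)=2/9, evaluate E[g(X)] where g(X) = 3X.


E[3X] = sum(g(x)*P(x))
= 3*2/9 + 6*1/3 + 12*2/9 + 27*2/9
= 34/3

34/3


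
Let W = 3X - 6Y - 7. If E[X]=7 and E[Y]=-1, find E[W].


E[3X - 6Y - 7] = 3*E[X] - 6*E[Y] - 7
= (3)*(7) + (-6)*(-1) + (-7)
= 21 + 6 - 7 = 20

20


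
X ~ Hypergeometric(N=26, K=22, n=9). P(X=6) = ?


P(X=6) = C(22,6)*C(4,3) / C(26,9)
= 74613*4 / 3124550
= 298452/3124550 = 714/7475

714/7475


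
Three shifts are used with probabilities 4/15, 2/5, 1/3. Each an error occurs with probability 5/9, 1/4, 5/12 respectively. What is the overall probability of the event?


P(A) = P(A|B1)P(B1) + P(A|B2)P(B2) + P(A|B3)P(B3)
= 5/9*4/15 + 1/4*2/5 + 5/12*1/3
= 4/27 + 1/10 + 5/36 = 209/540

209/540


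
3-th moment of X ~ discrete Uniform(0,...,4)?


E[X^3] = (1/5) * sum(x^3 for x=0..4)
= 100/5 = 20

20


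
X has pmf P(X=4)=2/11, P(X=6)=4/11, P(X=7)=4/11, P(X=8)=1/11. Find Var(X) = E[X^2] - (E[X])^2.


E[X] = 68/11, E[X^2] = 436/11
Var(X) = E[X^2] - (E[X])^2 = 436/11 - (68/11)^2 = 172/121

172/121


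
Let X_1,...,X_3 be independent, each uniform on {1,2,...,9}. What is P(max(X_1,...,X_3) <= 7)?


P(max <= 7) = P(all X_i <= 7) = (P(X_1 <= 7))^3
= (7/9)^3 = 343/729

343/729


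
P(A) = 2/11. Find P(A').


P(A') = 1 - P(A) = 1 - 2/11 = 9/11

9/11


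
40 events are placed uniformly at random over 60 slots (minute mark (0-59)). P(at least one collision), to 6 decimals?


P(all different) = prod((60-i)/60 for i=0..39) = 0.000000
P(at least one match) = 1 - 0.000000 = 1.000000

1.000000


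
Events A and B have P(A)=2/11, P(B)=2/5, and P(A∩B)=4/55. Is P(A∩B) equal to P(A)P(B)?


P(A)*P(B) = 2/11*2/5 = 4/55
P(A∩B) = 4/55, which equals P(A)P(B), so independent

Yes, A and B are independent


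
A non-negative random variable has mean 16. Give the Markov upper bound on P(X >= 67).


Markov: P(X >= a) <= E[X]/a
P(X >= 67) <= 16/67

16/67


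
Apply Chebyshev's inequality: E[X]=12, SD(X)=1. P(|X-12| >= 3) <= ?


k = 3/1 = 3
Chebyshev: P(|X-mu| >= k*sigma) <= 1/k^2 = 1/3^2 = 1/9

1/9


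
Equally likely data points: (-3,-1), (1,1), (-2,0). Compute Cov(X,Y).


E[X]=-4/3, E[Y]=0, E[XY]=4/3
Cov(X,Y) = E[XY] - E[X]E[Y] = 4/3 + 4/3*0 = 4/3

4/3


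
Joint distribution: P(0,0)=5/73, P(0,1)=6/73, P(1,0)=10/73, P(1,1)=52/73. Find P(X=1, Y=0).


Read from table: P(X=1, Y=0) = 10/73

10/73


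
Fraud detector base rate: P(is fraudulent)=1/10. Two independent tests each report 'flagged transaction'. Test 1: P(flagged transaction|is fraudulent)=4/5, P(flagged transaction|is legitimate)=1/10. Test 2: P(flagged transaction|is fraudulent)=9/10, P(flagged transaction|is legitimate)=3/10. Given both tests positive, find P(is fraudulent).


After test 1: P(+) = 4/5*1/10 + 1/10*9/10 = 17/100
P(B|+) = (2/25)/(17/100) = 8/17
After test 2 (use post1 as new prior): P(+) = 9/10*8/17 + 3/10*9/17 = 99/170
P(B|+,+) = (36/85)/(99/170) = 8/11

8/11


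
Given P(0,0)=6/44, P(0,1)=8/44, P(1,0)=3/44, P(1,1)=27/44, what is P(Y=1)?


P(Y=1) = P(0,1)+P(1,1) = 8/44 + 27/44 = 35/44

35/44


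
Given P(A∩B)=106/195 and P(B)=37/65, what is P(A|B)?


P(A|B) = P(A∩B)/P(B) = (106/195)/(111/195) = 106/111

106/111


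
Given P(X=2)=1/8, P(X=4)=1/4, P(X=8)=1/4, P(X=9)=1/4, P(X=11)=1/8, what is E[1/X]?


E[1/X] = sum(g(x)*P(x))
= 1/2*1/8 + 1/4*1/4 + 1/8*1/4 + 1/9*1/4 + 1/11*1/8
= 619/3168

619/3168


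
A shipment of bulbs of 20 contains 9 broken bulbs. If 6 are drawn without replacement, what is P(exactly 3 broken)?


P(X=3) = C(9,3)*C(11,3) / C(20,6)
= 84*165 / 38760
= 13860/38760 = 231/646

231/646


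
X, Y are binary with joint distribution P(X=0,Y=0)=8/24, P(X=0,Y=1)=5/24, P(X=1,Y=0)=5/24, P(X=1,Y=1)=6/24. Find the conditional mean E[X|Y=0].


P(Y=0) = 13/24
E[X|Y=0] = (0*8 + 1*5)/13 = 5/13

5/13


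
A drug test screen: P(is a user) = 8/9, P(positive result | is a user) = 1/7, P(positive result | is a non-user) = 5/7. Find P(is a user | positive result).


P(A) = P(A|B)P(B) + P(A|B')P(B') = 1/7*8/9 + 5/7*1/9 = 13/63
P(B|A) = P(A|B)P(B)/P(A) = (8/63)/(13/63) = 8/13

8/13


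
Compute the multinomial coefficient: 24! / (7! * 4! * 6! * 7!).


24! = 620448401733239439360000
Denominator: 7!=5040 * 4!=24 * 6!=720 * 7!=5040
Coefficient = 620448401733239439360000 / 438939648000 = 1413516424320

1413516424320


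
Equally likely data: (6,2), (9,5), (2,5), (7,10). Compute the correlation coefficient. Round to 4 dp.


Cov(X,Y) = 1.2500, Var(X) = 6.5000, Var(Y) = 8.2500
rho = Cov/(sqrt(VarX)*sqrt(VarY)) = 0.1707

0.1707


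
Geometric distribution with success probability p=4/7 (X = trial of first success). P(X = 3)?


P(X=3) = (1-p)^2 * p = (3/7)^2 * 4/7
= 9/49 * 4/7 = 36/343

36/343


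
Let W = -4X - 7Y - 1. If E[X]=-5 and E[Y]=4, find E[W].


E[-4X - 7Y - 1] = -4*E[X] - 7*E[Y] - 1
= (-4)*(-5) + (-7)*(4) + (-1)
= 20 - 28 - 1 = -9

-9


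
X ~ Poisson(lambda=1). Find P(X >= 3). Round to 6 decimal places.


P(X>=3) = 1 - P(X<=2) = 1 - (e^(-1)*1^0/0! + e^(-1)*1^1/1! + e^(-1)*1^2/2!)
≈ 1 - (0.3678794412 + 0.3678794412 + 0.1839397206)
= 1 - 0.9196986030 = 0.0803013970
≈ 0.080301

0.080301


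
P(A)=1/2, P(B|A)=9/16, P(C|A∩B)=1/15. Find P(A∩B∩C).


P(A∩B∩C) = P(A) * P(B|A) * P(C|A∩B)
= 1/2 * 9/16 * 1/15
= 9/32 * 1/15 = 3/160

3/160


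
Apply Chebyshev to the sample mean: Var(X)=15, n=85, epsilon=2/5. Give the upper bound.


Var(Xbar) = Var(X)/n = 15/85
Chebyshev: P(|Xbar-mu| >= 2/5) <= Var(Xbar)/(2/5)^2 = (3/17)/(4/25) = 75/68
Bound exceeds 1, so trivial bound: 1

1


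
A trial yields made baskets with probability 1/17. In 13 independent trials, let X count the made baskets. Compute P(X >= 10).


P(X>=10) = P(X=10) + P(X=11) + P(X=12) + P(X=13)
= 1171456/9904578032905937 + 19968/9904578032905937 + 208/9904578032905937 + 1/9904578032905937
= 1191633/9904578032905937

1191633/9904578032905937


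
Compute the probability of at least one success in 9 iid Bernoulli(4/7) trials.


P(at least one) = 1 - P(none)
P(none) = (1 - 4/7)^9 = (3/7)^9 = 19683/40353607
P(at least one) = 1 - 19683/40353607 = 40333924/40353607

40333924/40353607


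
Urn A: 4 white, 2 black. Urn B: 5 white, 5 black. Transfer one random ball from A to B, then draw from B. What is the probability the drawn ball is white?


P(transfer white) = 4/6 = 2/3; P(transfer black) = 1/3
If white transferred: Urn II has 6 white of 11, so P(white|white moved) = 6/11
If black transferred: Urn II has 5 white of 11, so P(white|black moved) = 5/11
By total probability: P(white) = 2/3*6/11 + 1/3*5/11 = 17/33

17/33


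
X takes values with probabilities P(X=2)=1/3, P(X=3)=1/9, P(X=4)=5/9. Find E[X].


E[X] = sum(x * P(x))
= 2*1/3 + 3*1/9 + 4*5/9
= 29/9

29/9


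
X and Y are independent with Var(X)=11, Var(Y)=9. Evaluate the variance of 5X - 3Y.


Independence => Cov(X,Y)=0
Var(5X - 3Y) = 5^2*Var(X) + (-3)^2*Var(Y)
= 25*11 + 9*9 = 356

356


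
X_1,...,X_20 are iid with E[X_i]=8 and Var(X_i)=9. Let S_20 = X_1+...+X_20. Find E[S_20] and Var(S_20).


E[S_n] = n*mu = 20*8 = 160
Var(S_n) = n*sigma^2 = 20*9 = 180

E[S_20]=160, Var(S_20)=180


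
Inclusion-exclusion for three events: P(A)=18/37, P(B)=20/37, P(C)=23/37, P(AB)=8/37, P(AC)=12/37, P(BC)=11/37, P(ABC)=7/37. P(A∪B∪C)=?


P(A∪B∪C) = P(A)+P(B)+P(C) - P(AB)-P(AC)-P(BC) + P(ABC)
= 18/37+20/37+23/37 - 8/37-12/37-11/37 + 7/37
= 1

1


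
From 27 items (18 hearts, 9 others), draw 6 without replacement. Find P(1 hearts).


P(X=1) = C(18,1)*C(9,5) / C(27,6)
= 18*126 / 296010
= 2268/296010 = 126/16445

126/16445


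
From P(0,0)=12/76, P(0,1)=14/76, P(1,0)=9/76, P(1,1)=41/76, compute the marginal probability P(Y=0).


P(Y=0) = P(0,0)+P(1,0) = 12/76 + 9/76 = 21/76

21/76


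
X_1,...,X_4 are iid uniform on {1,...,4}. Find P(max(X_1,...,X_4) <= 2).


P(max <= 2) = P(all X_i <= 2) = (P(X_1 <= 2))^4
= (2/4)^4 = (1/2)^4 = 1/16

1/16


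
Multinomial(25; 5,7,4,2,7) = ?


25! = 15511210043330985984000000
Denominator: 5!=120 * 7!=5040 * 4!=24 * 2!=2 * 7!=5040
Coefficient = 15511210043330985984000000 / 146313216000 = 106013731824000

106013731824000


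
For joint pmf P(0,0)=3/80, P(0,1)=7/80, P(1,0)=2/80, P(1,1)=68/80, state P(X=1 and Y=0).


Read from table: P(X=1, Y=0) = 2/80 = 1/40

1/40


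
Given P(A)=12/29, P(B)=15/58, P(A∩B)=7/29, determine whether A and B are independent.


P(A)*P(B) = 12/29*15/58 = 90/841
P(A∩B) = 7/29 != 90/841, so not independent

No, A and B are not independent


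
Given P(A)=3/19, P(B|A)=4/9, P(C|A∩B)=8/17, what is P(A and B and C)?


P(A∩B∩C) = P(A) * P(B|A) * P(C|A∩B)
= 3/19 * 4/9 * 8/17
= 4/57 * 8/17 = 32/969

32/969


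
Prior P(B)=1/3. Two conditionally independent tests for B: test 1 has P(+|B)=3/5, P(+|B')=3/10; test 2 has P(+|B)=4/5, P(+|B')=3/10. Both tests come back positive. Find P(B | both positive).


After test 1: P(+) = 3/5*1/3 + 3/10*2/3 = 2/5
P(B|+) = (1/5)/(2/5) = 1/2
After test 2 (use post1 as new prior): P(+) = 4/5*1/2 + 3/10*1/2 = 11/20
P(B|+,+) = (2/5)/(11/20) = 8/11

8/11


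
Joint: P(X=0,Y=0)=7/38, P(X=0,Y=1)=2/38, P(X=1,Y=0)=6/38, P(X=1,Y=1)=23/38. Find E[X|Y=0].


P(Y=0) = 13/38
E[X|Y=0] = (0*7 + 1*6)/13 = 6/13

6/13


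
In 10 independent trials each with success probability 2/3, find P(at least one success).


P(at least one) = 1 - P(none)
P(none) = (1 - 2/3)^10 = (1/3)^10 = 1/59049
P(at least one) = 1 - 1/59049 = 59048/59049

59048/59049


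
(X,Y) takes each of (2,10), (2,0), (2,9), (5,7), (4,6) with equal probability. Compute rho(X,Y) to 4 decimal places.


Cov(X,Y) = 0.2000, Var(X) = 1.6000, Var(Y) = 12.2400
rho = Cov/(sqrt(VarX)*sqrt(VarY)) = 0.0452

0.0452


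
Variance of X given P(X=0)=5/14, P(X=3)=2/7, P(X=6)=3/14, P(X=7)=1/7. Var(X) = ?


E[X] = 22/7, E[X^2] = 121/7
Var(X) = E[X^2] - (E[X])^2 = 121/7 - (22/7)^2 = 363/49

363/49


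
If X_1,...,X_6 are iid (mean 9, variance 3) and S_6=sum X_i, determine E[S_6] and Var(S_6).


E[S_n] = n*mu = 6*9 = 54
Var(S_n) = n*sigma^2 = 6*3 = 18

E[S_6]=54, Var(S_6)=18


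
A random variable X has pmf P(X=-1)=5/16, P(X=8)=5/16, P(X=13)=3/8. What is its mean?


E[X] = sum(x * P(x))
= -1*5/16 + 8*5/16 + 13*3/8
= 113/16

113/16


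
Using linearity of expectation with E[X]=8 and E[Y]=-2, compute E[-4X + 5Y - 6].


E[-4X + 5Y - 6] = -4*E[X] + 5*E[Y] - 6
= (-4)*(8) + (5)*(-2) + (-6)
= -32 - 10 - 6 = -48

-48


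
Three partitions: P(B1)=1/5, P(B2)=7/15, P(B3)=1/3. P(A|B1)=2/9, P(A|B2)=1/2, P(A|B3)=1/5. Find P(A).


P(A) = P(A|B1)P(B1) + P(A|B2)P(B2) + P(A|B3)P(B3)
= 2/9*1/5 + 1/2*7/15 + 1/5*1/3
= 2/45 + 7/30 + 1/15 = 31/90

31/90


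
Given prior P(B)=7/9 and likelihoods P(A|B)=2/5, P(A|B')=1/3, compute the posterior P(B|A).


P(A) = P(A|B)P(B) + P(A|B')P(B') = 2/5*7/9 + 1/3*2/9 = 52/135
P(B|A) = P(A|B)P(B)/P(A) = (14/45)/(52/135) = 21/26

21/26


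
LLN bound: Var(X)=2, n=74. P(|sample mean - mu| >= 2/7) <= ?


Var(Xbar) = Var(X)/n = 2/74
Chebyshev: P(|Xbar-mu| >= 2/7) <= Var(Xbar)/(2/7)^2 = (1/37)/(4/49) = 49/148

49/148


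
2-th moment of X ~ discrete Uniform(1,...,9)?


E[X^2] = (1/9) * sum(x^2 for x=1..9)
= 285/9 = 95/3

95/3


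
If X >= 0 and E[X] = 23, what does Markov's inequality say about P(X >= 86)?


Markov: P(X >= a) <= E[X]/a
P(X >= 86) <= 23/86

23/86


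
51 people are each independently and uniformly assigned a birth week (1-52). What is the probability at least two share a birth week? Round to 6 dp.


P(all different) = prod((52-i)/52 for i=0..50) = 0.000000
P(at least one match) = 1 - 0.000000 = 1.000000

1.000000


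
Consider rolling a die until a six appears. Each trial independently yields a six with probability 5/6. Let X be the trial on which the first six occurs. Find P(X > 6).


P(X > 6) = P(first 6 trials all fail) = (1-p)^6 = (1/6)^6 = 1/46656

1/46656


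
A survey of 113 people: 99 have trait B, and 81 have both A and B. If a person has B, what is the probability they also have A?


P(A|B) = P(A∩B)/P(B) = (81/113)/(99/113) = 81/99 = 9/11

9/11


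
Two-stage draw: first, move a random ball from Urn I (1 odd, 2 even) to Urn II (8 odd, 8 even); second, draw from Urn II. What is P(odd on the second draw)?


P(transfer odd) = 1/3; P(transfer even) = 2/3
If odd transferred: Urn II has 9 odd of 17, so P(odd|odd moved) = 9/17
If even transferred: Urn II has 8 odd of 17, so P(odd|even moved) = 8/17
By total probability: P(odd) = 1/3*9/17 + 2/3*8/17 = 25/51

25/51


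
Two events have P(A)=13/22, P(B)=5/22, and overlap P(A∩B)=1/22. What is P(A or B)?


P(A∪B) = P(A) + P(B) - P(A∩B)
= 13/22 + 5/22 - 1/22 = 17/22

17/22


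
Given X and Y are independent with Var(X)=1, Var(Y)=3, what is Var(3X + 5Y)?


Independence => Cov(X,Y)=0
Var(3X + 5Y) = 3^2*Var(X) + 5^2*Var(Y)
= 9*1 + 25*3 = 84

84


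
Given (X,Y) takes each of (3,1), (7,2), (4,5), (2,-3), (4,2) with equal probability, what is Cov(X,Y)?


E[X]=4, E[Y]=7/5, E[XY]=39/5
Cov(X,Y) = E[XY] - E[X]E[Y] = 39/5 - 4*7/5 = 11/5

11/5


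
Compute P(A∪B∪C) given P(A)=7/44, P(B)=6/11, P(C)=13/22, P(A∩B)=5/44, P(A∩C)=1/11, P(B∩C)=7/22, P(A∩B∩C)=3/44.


P(A∪B∪C) = P(A)+P(B)+P(C) - P(AB)-P(AC)-P(BC) + P(ABC)
= 7/44+6/11+13/22 - 5/44-1/11-7/22 + 3/44
= 37/44

37/44


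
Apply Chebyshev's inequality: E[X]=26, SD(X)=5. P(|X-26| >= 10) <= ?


k = 10/5 = 2
Chebyshev: P(|X-mu| >= k*sigma) <= 1/k^2 = 1/2^2 = 1/4

1/4


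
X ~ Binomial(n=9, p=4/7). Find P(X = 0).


P(X=0) = C(9,0) * p^0 * (1-p)^9
= 1 * 1 * 19683/40353607
= 19683/40353607

19683/40353607


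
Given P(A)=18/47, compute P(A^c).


P(A') = 1 - P(A) = 1 - 18/47 = 29/47

29/47


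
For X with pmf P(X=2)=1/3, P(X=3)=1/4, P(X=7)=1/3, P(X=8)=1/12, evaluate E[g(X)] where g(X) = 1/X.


E[1/X] = sum(g(x)*P(x))
= 1/2*1/3 + 1/3*1/4 + 1/7*1/3 + 1/8*1/12
= 69/224

69/224


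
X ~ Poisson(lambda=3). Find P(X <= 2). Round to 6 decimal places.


P(X<=2) = e^(-3)*3^0/0! + e^(-3)*3^1/1! + e^(-3)*3^2/2!
≈ 0.0497870684 + 0.1493612051 + 0.2240418077
= 0.4231900812
≈ 0.423190

0.423190


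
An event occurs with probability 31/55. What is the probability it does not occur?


P(A') = 1 - P(A) = 1 - 31/55 = 24/55

24/55


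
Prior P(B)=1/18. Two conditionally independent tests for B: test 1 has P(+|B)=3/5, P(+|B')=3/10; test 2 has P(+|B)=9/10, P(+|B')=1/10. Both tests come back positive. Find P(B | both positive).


After test 1: P(+) = 3/5*1/18 + 3/10*17/18 = 19/60
P(B|+) = (1/30)/(19/60) = 2/19
After test 2 (use post1 as new prior): P(+) = 9/10*2/19 + 1/10*17/19 = 7/38
P(B|+,+) = (9/95)/(7/38) = 18/35

18/35


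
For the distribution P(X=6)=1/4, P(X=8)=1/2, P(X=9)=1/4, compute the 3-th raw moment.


E[X^3] = sum(x^3 * P(x))
= 216*1/4 + 512*1/2 + 729*1/4
= 1969/4

1969/4


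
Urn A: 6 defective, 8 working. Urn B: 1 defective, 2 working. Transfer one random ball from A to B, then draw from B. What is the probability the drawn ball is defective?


P(transfer defective) = 6/14 = 3/7; P(transfer working) = 4/7
If defective transferred: Urn II has 2 defective of 4, so P(defective|defective moved) = 1/2
If working transferred: Urn II has 1 defective of 4, so P(defective|working moved) = 1/4
By total probability: P(defective) = 3/7*1/2 + 4/7*1/4 = 5/14

5/14


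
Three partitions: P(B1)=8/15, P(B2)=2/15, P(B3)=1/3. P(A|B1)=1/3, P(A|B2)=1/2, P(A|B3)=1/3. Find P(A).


P(A) = P(A|B1)P(B1) + P(A|B2)P(B2) + P(A|B3)P(B3)
= 1/3*8/15 + 1/2*2/15 + 1/3*1/3
= 8/45 + 1/15 + 1/9 = 16/45

16/45


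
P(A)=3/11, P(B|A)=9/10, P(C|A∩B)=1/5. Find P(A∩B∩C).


P(A∩B∩C) = P(A) * P(B|A) * P(C|A∩B)
= 3/11 * 9/10 * 1/5
= 27/110 * 1/5 = 27/550

27/550


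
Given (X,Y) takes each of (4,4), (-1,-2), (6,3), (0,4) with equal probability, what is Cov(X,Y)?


E[X]=9/4, E[Y]=9/4, E[XY]=9
Cov(X,Y) = E[XY] - E[X]E[Y] = 9 - 9/4*9/4 = 63/16

63/16


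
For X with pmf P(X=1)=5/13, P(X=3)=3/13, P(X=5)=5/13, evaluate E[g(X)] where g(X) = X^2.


E[X^2] = sum(g(x)*P(x))
= 1*5/13 + 9*3/13 + 25*5/13
= 157/13

157/13


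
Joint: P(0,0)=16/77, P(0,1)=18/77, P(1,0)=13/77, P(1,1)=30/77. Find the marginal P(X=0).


P(X=0) = P(0,0)+P(0,1) = 16/77 + 18/77 = 34/77

34/77


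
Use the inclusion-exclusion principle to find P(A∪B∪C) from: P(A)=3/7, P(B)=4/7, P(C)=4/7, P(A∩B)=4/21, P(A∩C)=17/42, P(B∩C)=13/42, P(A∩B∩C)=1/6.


P(A∪B∪C) = P(A)+P(B)+P(C) - P(AB)-P(AC)-P(BC) + P(ABC)
= 3/7+4/7+4/7 - 4/21-17/42-13/42 + 1/6
= 5/6

5/6


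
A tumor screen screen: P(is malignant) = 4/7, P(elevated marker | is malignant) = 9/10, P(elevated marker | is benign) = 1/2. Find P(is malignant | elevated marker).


P(A) = P(A|B)P(B) + P(A|B')P(B') = 9/10*4/7 + 1/2*3/7 = 51/70
P(B|A) = P(A|B)P(B)/P(A) = (18/35)/(51/70) = 12/17

12/17


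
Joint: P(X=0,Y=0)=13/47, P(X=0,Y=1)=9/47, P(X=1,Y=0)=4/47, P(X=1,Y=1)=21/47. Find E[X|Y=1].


P(Y=1) = 30/47
E[X|Y=1] = (0*9 + 1*21)/30 = 21/30 = 7/10

7/10


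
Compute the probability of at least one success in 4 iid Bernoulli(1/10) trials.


P(at least one) = 1 - P(none)
P(none) = (1 - 1/10)^4 = (9/10)^4 = 6561/10000
P(at least one) = 1 - 6561/10000 = 3439/10000

3439/10000


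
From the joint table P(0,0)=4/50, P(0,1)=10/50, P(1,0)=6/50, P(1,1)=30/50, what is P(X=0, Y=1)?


Read from table: P(X=0, Y=1) = 10/50 = 1/5

1/5


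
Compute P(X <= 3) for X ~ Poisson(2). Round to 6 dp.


P(X<=3) = e^(-2)*2^0/0! + e^(-2)*2^1/1! + e^(-2)*2^2/2! + e^(-2)*2^3/3!
≈ 0.1353352832 + 0.2706705665 + 0.2706705665 + 0.1804470443
= 0.8571234605
≈ 0.857123

0.857123


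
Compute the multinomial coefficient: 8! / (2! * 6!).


8! = 40320
Denominator: 2!=2 * 6!=720
Coefficient = 40320 / 1440 = 28

28


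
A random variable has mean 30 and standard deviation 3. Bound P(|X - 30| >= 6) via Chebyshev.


k = 6/3 = 2
Chebyshev: P(|X-mu| >= k*sigma) <= 1/k^2 = 1/2^2 = 1/4

1/4


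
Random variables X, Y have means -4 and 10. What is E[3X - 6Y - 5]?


E[3X - 6Y - 5] = 3*E[X] - 6*E[Y] - 5
= (3)*(-4) + (-6)*(10) + (-5)
= -12 - 60 - 5 = -77

-77


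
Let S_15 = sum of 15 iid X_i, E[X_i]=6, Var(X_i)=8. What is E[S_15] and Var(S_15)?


E[S_n] = n*mu = 15*6 = 90
Var(S_n) = n*sigma^2 = 15*8 = 120

E[S_15]=90, Var(S_15)=120


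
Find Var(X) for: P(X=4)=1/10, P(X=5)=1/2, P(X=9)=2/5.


E[X] = 13/2, E[X^2] = 93/2
Var(X) = E[X^2] - (E[X])^2 = 93/2 - (13/2)^2 = 17/4

17/4


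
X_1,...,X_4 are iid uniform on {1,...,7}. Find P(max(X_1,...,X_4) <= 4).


P(max <= 4) = P(all X_i <= 4) = (P(X_1 <= 4))^4
= (4/7)^4 = 256/2401

256/2401


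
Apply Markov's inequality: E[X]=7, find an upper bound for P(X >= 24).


Markov: P(X >= a) <= E[X]/a
P(X >= 24) <= 7/24

7/24


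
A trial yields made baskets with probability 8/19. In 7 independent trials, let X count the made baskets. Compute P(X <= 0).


P(X<=0) = P(X=0)
= 19487171/893871739
= 19487171/893871739

19487171/893871739


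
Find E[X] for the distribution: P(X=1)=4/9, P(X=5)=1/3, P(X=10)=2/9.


E[X] = sum(x * P(x))
= 1*4/9 + 5*1/3 + 10*2/9
= 13/3

13/3


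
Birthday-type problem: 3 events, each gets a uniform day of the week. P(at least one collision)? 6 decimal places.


P(all different) = prod((7-i)/7 for i=0..2) = 0.612245
P(at least one match) = 1 - 0.612245 = 0.387755

0.387755


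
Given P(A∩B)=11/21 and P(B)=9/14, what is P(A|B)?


P(A|B) = P(A∩B)/P(B) = (22/42)/(27/42) = 22/27

22/27


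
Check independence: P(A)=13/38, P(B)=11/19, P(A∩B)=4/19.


P(A)*P(B) = 13/38*11/19 = 143/722
P(A∩B) = 4/19 != 143/722, so not independent

No, A and B are not independent


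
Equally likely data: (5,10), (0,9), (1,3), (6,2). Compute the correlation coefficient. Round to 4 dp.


Cov(X,Y) = -1.7500, Var(X) = 6.5000, Var(Y) = 12.5000
rho = Cov/(sqrt(VarX)*sqrt(VarY)) = -0.1941

-0.1941


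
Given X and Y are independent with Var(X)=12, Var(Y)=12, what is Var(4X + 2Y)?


Independence => Cov(X,Y)=0
Var(4X + 2Y) = 4^2*Var(X) + 2^2*Var(Y)
= 16*12 + 4*12 = 240

240


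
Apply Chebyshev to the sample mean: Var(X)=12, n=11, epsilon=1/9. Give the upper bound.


Var(Xbar) = Var(X)/n = 12/11
Chebyshev: P(|Xbar-mu| >= 1/9) <= Var(Xbar)/(1/9)^2 = (12/11)/(1/81) = 972/11
Bound exceeds 1, so trivial bound: 1

1


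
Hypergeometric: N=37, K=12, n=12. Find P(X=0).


P(X=0) = C(12,0)*C(25,12) / C(37,12)
= 1*5200300 / 1852482996
= 5200300/1852482996 = 10925/3891771

10925/3891771


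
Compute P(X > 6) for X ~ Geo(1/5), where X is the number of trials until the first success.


P(X > 6) = P(first 6 trials all fail) = (1-p)^6 = (4/5)^6 = 4096/15625

4096/15625


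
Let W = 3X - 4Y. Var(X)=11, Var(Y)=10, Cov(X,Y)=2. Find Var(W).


Var(3X - 4Y) = 3^2*Var(X) + (-4)^2*Var(Y) + 2*3*(-4)*Cov(X,Y)
= 9*11 + 16*10 - 24*2
= 99 + 160 - 48 = 211

211


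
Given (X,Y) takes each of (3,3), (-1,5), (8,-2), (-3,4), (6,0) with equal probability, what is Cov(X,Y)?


E[X]=13/5, E[Y]=2, E[XY]=-24/5
Cov(X,Y) = E[XY] - E[X]E[Y] = -24/5 - 13/5*2 = -10

-10


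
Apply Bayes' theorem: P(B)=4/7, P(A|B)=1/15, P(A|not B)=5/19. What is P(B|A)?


P(A) = P(A|B)P(B) + P(A|B')P(B') = 1/15*4/7 + 5/19*3/7 = 43/285
P(B|A) = P(A|B)P(B)/P(A) = (4/105)/(43/285) = 76/301

76/301


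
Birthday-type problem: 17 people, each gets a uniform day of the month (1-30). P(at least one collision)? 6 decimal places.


P(all different) = prod((30-i)/30 for i=0..16) = 0.003299
P(at least one match) = 1 - 0.003299 = 0.996701

0.996701


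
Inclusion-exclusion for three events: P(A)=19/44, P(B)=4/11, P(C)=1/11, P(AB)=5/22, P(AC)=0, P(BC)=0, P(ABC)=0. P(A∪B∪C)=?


P(A∪B∪C) = P(A)+P(B)+P(C) - P(AB)-P(AC)-P(BC) + P(ABC)
= 19/44+4/11+1/11 - 5/22-0-0 + 0
= 29/44

29/44


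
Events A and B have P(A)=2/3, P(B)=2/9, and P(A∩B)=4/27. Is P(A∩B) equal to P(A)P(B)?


P(A)*P(B) = 2/3*2/9 = 4/27
P(A∩B) = 4/27, which equals P(A)P(B), so independent

Yes, A and B are independent


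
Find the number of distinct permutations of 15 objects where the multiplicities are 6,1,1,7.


15! = 1307674368000
Denominator: 6!=720 * 1!=1 * 1!=1 * 7!=5040
Coefficient = 1307674368000 / 3628800 = 360360

360360


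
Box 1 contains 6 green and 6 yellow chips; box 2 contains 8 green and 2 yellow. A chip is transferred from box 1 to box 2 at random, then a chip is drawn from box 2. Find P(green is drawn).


P(transfer green) = 6/12 = 1/2; P(transfer yellow) = 1/2
If green transferred: Urn II has 9 green of 11, so P(green|green moved) = 9/11
If yellow transferred: Urn II has 8 green of 11, so P(green|yellow moved) = 8/11
By total probability: P(green) = 1/2*9/11 + 1/2*8/11 = 17/22

17/22


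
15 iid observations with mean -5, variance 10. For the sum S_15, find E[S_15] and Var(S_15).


E[S_n] = n*mu = 15*-5 = -75
Var(S_n) = n*sigma^2 = 15*10 = 150

E[S_15]=-75, Var(S_15)=150


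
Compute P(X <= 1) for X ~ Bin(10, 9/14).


P(X<=1) = P(X=0) + P(X=1)
= 9765625/289254654976 + 87890625/144627327488
= 185546875/289254654976

185546875/289254654976


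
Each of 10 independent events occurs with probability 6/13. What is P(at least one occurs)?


P(at least one) = 1 - P(none)
P(none) = (1 - 6/13)^10 = (7/13)^10 = 282475249/137858491849
P(at least one) = 1 - 282475249/137858491849 = 137576016600/137858491849

137576016600/137858491849


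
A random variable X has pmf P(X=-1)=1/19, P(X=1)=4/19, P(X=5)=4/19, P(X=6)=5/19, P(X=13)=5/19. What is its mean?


E[X] = sum(x * P(x))
= -1*1/19 + 1*4/19 + 5*4/19 + 6*5/19 + 13*5/19
= 118/19

118/19


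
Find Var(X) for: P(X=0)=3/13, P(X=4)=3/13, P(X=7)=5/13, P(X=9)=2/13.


E[X] = 5, E[X^2] = 35
Var(X) = E[X^2] - (E[X])^2 = 35 - (5)^2 = 10

10


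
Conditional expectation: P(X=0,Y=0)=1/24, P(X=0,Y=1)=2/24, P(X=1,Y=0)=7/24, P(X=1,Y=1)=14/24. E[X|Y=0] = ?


P(Y=0) = 8/24
E[X|Y=0] = (0*1 + 1*7)/8 = 7/8

7/8


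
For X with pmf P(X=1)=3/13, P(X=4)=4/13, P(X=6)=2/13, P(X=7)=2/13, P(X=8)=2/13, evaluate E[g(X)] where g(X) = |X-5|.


E[|X-5|] = sum(g(x)*P(x))
= 4*3/13 + 1*4/13 + 1*2/13 + 2*2/13 + 3*2/13
= 28/13

28/13


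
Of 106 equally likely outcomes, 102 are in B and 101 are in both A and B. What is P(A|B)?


P(A|B) = P(A∩B)/P(B) = (101/106)/(102/106) = 101/102

101/102


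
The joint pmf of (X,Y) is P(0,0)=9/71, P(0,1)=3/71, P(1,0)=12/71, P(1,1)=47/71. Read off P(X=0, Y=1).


Read from table: P(X=0, Y=1) = 3/71

3/71


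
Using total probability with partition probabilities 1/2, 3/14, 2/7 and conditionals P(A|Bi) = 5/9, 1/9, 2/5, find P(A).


P(A) = P(A|B1)P(B1) + P(A|B2)P(B2) + P(A|B3)P(B3)
= 5/9*1/2 + 1/9*3/14 + 2/5*2/7
= 5/18 + 1/42 + 4/35 = 131/315

131/315


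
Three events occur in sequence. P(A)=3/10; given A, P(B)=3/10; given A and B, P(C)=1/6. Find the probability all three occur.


P(A∩B∩C) = P(A) * P(B|A) * P(C|A∩B)
= 3/10 * 3/10 * 1/6
= 9/100 * 1/6 = 3/200

3/200


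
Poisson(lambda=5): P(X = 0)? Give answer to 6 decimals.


P(X=0) = e^(-5) * 5^0 / 0!
≈ 0.006737946999 * 1 / 1
≈ 0.006738

0.006738


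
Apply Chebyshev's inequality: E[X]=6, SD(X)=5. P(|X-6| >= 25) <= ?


k = 25/5 = 5
Chebyshev: P(|X-mu| >= k*sigma) <= 1/k^2 = 1/5^2 = 1/25

1/25


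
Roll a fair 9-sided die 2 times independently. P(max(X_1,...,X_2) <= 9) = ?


P(max <= 9) = P(all X_i <= 9) = (P(X_1 <= 9))^2
= (9/9)^2 = 1^2 = 1

1


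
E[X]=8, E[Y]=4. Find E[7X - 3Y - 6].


E[7X - 3Y - 6] = 7*E[X] - 3*E[Y] - 6
= (7)*(8) + (-3)*(4) + (-6)
= 56 - 12 - 6 = 38

38


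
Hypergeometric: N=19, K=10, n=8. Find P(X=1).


P(X=1) = C(10,1)*C(9,7) / C(19,8)
= 10*36 / 75582
= 360/75582 = 20/4199

20/4199


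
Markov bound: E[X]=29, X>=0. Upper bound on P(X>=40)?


Markov: P(X >= a) <= E[X]/a
P(X >= 40) <= 29/40

29/40


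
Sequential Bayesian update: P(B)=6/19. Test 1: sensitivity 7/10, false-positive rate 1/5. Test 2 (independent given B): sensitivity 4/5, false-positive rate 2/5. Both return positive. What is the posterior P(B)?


After test 1: P(+) = 7/10*6/19 + 1/5*13/19 = 34/95
P(B|+) = (21/95)/(34/95) = 21/34
After test 2 (use post1 as new prior): P(+) = 4/5*21/34 + 2/5*13/34 = 11/17
P(B|+,+) = (42/85)/(11/17) = 42/55

42/55


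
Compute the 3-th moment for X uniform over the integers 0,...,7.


E[X^3] = (1/8) * sum(x^3 for x=0..7)
= 784/8 = 98

98
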